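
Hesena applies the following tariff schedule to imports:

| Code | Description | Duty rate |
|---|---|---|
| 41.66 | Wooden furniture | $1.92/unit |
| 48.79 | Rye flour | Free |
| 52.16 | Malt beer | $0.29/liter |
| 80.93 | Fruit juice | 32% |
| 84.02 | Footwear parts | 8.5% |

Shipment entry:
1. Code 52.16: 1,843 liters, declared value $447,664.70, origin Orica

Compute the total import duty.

$534.47

Line 1 (52.16, Orica, 1,843 liters, $447,664.70):
Base rate for 52.16 is $0.29/liter.
Duty = 1,843 × $0.29 = $534.47.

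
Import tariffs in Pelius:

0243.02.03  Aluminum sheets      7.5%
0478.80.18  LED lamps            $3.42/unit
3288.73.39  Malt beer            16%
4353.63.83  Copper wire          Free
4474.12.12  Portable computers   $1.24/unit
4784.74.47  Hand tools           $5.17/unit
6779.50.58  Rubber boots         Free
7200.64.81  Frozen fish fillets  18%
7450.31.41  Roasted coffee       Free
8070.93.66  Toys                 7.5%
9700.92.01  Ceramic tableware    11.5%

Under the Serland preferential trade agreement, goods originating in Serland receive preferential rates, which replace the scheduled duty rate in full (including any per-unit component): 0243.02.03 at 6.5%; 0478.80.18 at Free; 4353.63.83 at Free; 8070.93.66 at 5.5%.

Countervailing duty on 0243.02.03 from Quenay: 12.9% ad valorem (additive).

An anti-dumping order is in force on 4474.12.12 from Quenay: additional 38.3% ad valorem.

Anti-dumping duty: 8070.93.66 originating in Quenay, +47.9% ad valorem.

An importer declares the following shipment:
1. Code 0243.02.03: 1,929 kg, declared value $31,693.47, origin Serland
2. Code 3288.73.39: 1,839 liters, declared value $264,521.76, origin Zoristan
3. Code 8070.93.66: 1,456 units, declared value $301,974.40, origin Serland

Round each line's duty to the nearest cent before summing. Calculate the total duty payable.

Line 1 (0243.02.03, Serland, 1,929 kg, $31,693.47):
Base rate for 0243.02.03 is 7.5%.
Origin Serland qualifies under the Pelius–Serland agreement and 0243.02.03 is covered: preferential rate 6.5% applies instead.
The additional-duty order on 0243.02.03 targets Quenay, not Serland; it does not apply.
Duty = $31,693.47 × 6.5% = $2,060.08.
Line 2 (3288.73.39, Zoristan, 1,839 liters, $264,521.76):
Base rate for 3288.73.39 is 16%.
Duty = $264,521.76 × 16% = $42,323.48.
Line 3 (8070.93.66, Serland, 1,456 units, $301,974.40):
Base rate for 8070.93.66 is 7.5%.
Origin Serland qualifies under the Pelius–Serland agreement and 8070.93.66 is covered: preferential rate 5.5% applies instead.
The additional-duty order on 8070.93.66 targets Quenay, not Serland; it does not apply.
Duty = $301,974.40 × 5.5% = $16,608.59.
Total = $2,060.08 + $42,323.48 + $16,608.59 = $60,992.15.

$60,992.15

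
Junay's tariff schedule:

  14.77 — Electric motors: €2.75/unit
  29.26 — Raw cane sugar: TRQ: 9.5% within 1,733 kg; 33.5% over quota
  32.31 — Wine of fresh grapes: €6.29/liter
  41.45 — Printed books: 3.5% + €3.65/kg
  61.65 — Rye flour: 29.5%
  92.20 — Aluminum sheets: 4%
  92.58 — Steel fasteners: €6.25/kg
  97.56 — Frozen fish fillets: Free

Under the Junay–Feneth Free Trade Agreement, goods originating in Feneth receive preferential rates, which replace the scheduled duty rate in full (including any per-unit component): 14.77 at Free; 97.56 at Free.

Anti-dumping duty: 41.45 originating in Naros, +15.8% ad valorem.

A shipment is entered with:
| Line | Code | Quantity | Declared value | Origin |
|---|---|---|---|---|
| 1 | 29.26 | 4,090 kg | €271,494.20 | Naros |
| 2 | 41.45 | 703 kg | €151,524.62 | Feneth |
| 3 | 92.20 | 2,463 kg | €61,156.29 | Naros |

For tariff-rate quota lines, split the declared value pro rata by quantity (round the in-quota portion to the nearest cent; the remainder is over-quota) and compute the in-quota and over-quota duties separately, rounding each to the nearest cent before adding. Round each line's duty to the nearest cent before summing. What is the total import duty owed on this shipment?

€73,657.35

Line 1 (29.26, Naros, 4,090 kg, €271,494.20):
Code 29.26 is under a tariff-rate quota (threshold 1,733 kg). In-quota: 1,733 kg at 9.5%; over-quota: 2,357 kg at 33.5%.
Pro-rata value split: in-quota = €271,494.20 × 1,733/4,090 = €115,036.54; over-quota = €271,494.20 − €115,036.54 = €156,457.66.
In-quota duty = €115,036.54 × 9.5% = €10,928.47. Over-quota duty = €156,457.66 × 33.5% = €52,413.32.
Line duty = €10,928.47 + €52,413.32 = €63,341.79.
Line 2 (41.45, Feneth, 703 kg, €151,524.62):
Base rate for 41.45 is 3.5% + €3.65/kg.
Origin Feneth is the FTA partner but 41.45 is not on the preference list; base rate stands.
The additional-duty order on 41.45 targets Naros, not Feneth; it does not apply.
Duty = €151,524.62 × 3.5% + 703 × €3.65 = €7,869.31.
Line 3 (92.20, Naros, 2,463 kg, €61,156.29):
Base rate for 92.20 is 4%.
Duty = €61,156.29 × 4% = €2,446.25.
Total = €63,341.79 + €7,869.31 + €2,446.25 = €73,657.35.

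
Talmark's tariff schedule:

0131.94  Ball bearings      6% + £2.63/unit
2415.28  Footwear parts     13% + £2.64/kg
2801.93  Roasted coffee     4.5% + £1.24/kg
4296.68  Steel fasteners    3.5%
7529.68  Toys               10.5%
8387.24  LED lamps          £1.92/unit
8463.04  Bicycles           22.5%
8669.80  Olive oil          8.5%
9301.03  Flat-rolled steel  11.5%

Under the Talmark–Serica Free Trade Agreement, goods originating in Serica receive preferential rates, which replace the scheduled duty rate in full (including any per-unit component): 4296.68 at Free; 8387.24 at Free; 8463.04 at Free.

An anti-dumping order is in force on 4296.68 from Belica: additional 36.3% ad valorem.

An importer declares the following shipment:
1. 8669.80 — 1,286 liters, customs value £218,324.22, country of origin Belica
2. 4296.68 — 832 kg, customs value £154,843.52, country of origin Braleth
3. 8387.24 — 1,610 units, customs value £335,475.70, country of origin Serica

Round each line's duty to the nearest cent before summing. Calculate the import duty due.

£23,977.08

Line 1 (8669.80, Belica, 1,286 liters, £218,324.22):
Base rate for 8669.80 is 8.5%.
Duty = £218,324.22 × 8.5% = £18,557.56.
Line 2 (4296.68, Braleth, 832 kg, £154,843.52):
Base rate for 4296.68 is 3.5%.
4296.68 has an FTA preferential rate, but origin Braleth is not Serica; base rate stands.
The additional-duty order on 4296.68 targets Belica, not Braleth; it does not apply.
Duty = £154,843.52 × 3.5% = £5,419.52.
Line 3 (8387.24, Serica, 1,610 units, £335,475.70):
Base rate for 8387.24 is £1.92/unit.
Origin Serica qualifies under the Talmark–Serica agreement and 8387.24 is covered: preferential rate Free applies instead.
Duty = £335,475.70 × 0% = £0.00.
Total = £18,557.56 + £5,419.52 + £0.00 = £23,977.08.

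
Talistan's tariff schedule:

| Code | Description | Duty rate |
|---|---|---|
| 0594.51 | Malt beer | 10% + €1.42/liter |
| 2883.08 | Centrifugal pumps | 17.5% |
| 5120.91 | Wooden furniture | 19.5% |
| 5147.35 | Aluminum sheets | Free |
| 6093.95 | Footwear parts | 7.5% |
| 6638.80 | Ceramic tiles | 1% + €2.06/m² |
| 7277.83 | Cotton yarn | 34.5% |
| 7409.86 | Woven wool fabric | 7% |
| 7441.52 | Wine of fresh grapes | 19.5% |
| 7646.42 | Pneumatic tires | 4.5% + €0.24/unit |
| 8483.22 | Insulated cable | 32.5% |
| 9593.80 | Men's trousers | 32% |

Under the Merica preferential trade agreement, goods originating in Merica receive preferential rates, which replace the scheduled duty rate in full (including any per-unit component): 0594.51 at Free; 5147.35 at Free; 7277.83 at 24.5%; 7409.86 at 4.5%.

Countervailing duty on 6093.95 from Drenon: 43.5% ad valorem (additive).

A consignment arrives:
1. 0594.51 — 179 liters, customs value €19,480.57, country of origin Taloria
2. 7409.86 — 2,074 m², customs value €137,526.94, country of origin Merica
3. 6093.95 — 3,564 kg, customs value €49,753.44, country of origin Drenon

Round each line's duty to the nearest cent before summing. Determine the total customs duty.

Line 1 (0594.51, Taloria, 179 liters, €19,480.57):
Base rate for 0594.51 is 10% + €1.42/liter.
0594.51 has an FTA preferential rate, but origin Taloria is not Merica; base rate stands.
Duty = €19,480.57 × 10% + 179 × €1.42 = €2,202.24.
Line 2 (7409.86, Merica, 2,074 m², €137,526.94):
Base rate for 7409.86 is 7%.
Origin Merica qualifies under the Talistan–Merica agreement and 7409.86 is covered: preferential rate 4.5% applies instead.
Duty = €137,526.94 × 4.5% = €6,188.71.
Line 3 (6093.95, Drenon, 3,564 kg, €49,753.44):
Base rate for 6093.95 is 7.5%.
Additional duty on 6093.95 from Drenon: +43.5%. Applied ad valorem rate: 7.5% + 43.5% = 51%.
Duty = €49,753.44 × 51% = €25,374.25.
Total = €2,202.24 + €6,188.71 + €25,374.25 = €33,765.20.

€33,765.20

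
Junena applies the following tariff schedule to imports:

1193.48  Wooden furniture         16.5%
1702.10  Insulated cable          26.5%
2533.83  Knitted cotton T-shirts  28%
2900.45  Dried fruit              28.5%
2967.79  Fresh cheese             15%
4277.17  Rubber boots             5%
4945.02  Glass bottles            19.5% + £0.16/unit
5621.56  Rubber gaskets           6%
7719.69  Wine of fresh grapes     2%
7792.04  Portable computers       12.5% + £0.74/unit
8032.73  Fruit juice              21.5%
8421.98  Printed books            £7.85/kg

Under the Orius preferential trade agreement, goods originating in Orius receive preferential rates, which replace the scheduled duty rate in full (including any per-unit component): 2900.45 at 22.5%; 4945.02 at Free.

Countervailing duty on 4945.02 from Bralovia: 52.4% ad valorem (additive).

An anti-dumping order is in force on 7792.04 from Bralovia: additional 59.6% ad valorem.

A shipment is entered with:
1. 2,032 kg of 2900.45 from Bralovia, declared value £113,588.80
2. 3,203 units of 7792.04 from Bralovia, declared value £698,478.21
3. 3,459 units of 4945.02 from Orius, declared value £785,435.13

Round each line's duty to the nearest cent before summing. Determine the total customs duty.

Line 1 (2900.45, Bralovia, 2,032 kg, £113,588.80):
Base rate for 2900.45 is 28.5%.
2900.45 has an FTA preferential rate, but origin Bralovia is not Orius; base rate stands.
Duty = £113,588.80 × 28.5% = £32,372.81.
Line 2 (7792.04, Bralovia, 3,203 units, £698,478.21):
Base rate for 7792.04 is 12.5% + £0.74/unit.
Additional duty on 7792.04 from Bralovia: +59.6%. Applied ad valorem rate: 12.5% + 59.6% = 72.1%.
Duty = £698,478.21 × 72.1% + 3,203 × £0.74 = £505,973.01.
Line 3 (4945.02, Orius, 3,459 units, £785,435.13):
Base rate for 4945.02 is 19.5% + £0.16/unit.
Origin Orius qualifies under the Junena–Orius agreement and 4945.02 is covered: preferential rate Free applies instead.
The additional-duty order on 4945.02 targets Bralovia, not Orius; it does not apply.
Duty = £785,435.13 × 0% = £0.00.
Total = £32,372.81 + £505,973.01 + £0.00 = £538,345.82.

£538,345.82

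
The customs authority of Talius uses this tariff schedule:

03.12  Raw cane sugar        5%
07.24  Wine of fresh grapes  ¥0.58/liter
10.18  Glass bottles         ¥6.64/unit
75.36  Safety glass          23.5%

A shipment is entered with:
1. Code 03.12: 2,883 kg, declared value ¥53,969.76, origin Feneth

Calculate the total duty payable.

¥2,698.49

Line 1 (03.12, Feneth, 2,883 kg, ¥53,969.76):
Base rate for 03.12 is 5%.
Duty = ¥53,969.76 × 5% = ¥2,698.49.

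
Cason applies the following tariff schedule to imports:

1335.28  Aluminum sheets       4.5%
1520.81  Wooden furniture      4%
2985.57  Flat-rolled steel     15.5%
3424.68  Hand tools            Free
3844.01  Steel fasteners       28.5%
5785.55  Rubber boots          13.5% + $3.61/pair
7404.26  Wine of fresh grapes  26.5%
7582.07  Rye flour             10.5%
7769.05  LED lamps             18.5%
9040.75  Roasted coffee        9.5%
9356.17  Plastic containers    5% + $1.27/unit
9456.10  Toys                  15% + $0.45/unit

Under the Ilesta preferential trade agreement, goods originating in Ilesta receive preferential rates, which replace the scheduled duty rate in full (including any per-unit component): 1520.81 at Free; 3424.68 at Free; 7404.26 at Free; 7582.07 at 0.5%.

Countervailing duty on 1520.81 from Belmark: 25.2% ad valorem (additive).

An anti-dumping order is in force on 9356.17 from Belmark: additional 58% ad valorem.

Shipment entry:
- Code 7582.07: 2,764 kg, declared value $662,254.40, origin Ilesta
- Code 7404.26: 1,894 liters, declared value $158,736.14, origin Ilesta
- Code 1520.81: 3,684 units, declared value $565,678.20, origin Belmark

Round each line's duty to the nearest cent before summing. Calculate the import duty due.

$168,489.30

Line 1 (7582.07, Ilesta, 2,764 kg, $662,254.40):
Base rate for 7582.07 is 10.5%.
Origin Ilesta qualifies under the Cason–Ilesta agreement and 7582.07 is covered: preferential rate 0.5% applies instead.
Duty = $662,254.40 × 0.5% = $3,311.27.
Line 2 (7404.26, Ilesta, 1,894 liters, $158,736.14):
Base rate for 7404.26 is 26.5%.
Origin Ilesta qualifies under the Cason–Ilesta agreement and 7404.26 is covered: preferential rate Free applies instead.
Duty = $158,736.14 × 0% = $0.00.
Line 3 (1520.81, Belmark, 3,684 units, $565,678.20):
Base rate for 1520.81 is 4%.
1520.81 has an FTA preferential rate, but origin Belmark is not Ilesta; base rate stands.
Additional duty on 1520.81 from Belmark: +25.2%. Applied ad valorem rate: 4% + 25.2% = 29.2%.
Duty = $565,678.20 × 29.2% = $165,178.03.
Total = $3,311.27 + $0.00 + $165,178.03 = $168,489.30.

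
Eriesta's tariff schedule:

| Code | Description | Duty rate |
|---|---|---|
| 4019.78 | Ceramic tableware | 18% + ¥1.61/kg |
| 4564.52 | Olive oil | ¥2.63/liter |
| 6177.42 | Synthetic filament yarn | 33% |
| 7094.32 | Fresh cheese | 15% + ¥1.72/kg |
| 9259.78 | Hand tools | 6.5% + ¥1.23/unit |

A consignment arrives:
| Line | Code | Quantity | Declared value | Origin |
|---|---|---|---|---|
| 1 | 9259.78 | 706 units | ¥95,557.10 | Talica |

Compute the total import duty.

Line 1 (9259.78, Talica, 706 units, ¥95,557.10):
Base rate for 9259.78 is 6.5% + ¥1.23/unit.
Duty = ¥95,557.10 × 6.5% + 706 × ¥1.23 = ¥7,079.59.

¥7,079.59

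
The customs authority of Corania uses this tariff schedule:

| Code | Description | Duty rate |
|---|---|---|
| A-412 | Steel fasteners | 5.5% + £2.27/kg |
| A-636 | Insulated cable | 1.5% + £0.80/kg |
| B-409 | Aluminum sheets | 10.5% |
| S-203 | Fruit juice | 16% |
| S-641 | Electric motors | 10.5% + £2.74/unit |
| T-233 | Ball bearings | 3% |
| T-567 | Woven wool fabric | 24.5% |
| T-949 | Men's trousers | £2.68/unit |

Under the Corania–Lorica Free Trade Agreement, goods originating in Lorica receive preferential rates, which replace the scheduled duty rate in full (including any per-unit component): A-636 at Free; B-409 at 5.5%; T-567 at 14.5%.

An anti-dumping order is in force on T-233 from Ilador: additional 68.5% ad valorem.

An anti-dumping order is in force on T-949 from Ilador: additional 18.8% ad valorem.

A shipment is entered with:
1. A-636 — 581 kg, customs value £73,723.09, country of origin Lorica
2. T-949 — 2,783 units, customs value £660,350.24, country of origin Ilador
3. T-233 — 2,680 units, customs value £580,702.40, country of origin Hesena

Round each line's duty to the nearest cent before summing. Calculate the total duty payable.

Line 1 (A-636, Lorica, 581 kg, £73,723.09):
Base rate for A-636 is 1.5% + £0.80/kg.
Origin Lorica qualifies under the Corania–Lorica agreement and A-636 is covered: preferential rate Free applies instead.
Duty = £73,723.09 × 0% = £0.00.
Line 2 (T-949, Ilador, 2,783 units, £660,350.24):
Base rate for T-949 is £2.68/unit.
Additional duty on T-949 from Ilador: +18.8% ad valorem. Applied ad valorem rate = 18.8%.
Duty = £660,350.24 × 18.8% + 2,783 × £2.68 = £131,604.29.
Line 3 (T-233, Hesena, 2,680 units, £580,702.40):
Base rate for T-233 is 3%.
The additional-duty order on T-233 targets Ilador, not Hesena; it does not apply.
Duty = £580,702.40 × 3% = £17,421.07.
Total = £0.00 + £131,604.29 + £17,421.07 = £149,025.36.

£149,025.36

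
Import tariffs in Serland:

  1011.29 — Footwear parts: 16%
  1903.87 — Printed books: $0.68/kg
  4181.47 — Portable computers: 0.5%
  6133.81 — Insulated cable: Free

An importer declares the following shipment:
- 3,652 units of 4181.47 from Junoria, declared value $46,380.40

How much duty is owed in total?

Line 1 (4181.47, Junoria, 3,652 units, $46,380.40):
Base rate for 4181.47 is 0.5%.
Duty = $46,380.40 × 0.5% = $231.90.

$231.90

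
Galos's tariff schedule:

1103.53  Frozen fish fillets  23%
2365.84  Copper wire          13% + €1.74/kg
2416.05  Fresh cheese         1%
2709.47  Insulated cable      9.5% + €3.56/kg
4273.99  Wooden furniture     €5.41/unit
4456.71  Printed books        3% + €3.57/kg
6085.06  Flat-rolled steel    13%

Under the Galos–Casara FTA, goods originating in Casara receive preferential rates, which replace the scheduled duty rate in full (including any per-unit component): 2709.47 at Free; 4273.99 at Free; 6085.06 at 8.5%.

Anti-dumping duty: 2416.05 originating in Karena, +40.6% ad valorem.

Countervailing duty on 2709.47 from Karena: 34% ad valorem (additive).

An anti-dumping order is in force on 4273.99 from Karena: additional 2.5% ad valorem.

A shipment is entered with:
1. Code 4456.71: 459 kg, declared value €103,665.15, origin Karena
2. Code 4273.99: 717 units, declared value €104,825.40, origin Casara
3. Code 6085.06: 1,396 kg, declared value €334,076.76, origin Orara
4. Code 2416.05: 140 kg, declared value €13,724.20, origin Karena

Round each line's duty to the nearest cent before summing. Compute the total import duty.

Line 1 (4456.71, Karena, 459 kg, €103,665.15):
Base rate for 4456.71 is 3% + €3.57/kg.
Duty = €103,665.15 × 3% + 459 × €3.57 = €4,748.58.
Line 2 (4273.99, Casara, 717 units, €104,825.40):
Base rate for 4273.99 is €5.41/unit.
Origin Casara qualifies under the Galos–Casara agreement and 4273.99 is covered: preferential rate Free applies instead.
The additional-duty order on 4273.99 targets Karena, not Casara; it does not apply.
Duty = €104,825.40 × 0% = €0.00.
Line 3 (6085.06, Orara, 1,396 kg, €334,076.76):
Base rate for 6085.06 is 13%.
6085.06 has an FTA preferential rate, but origin Orara is not Casara; base rate stands.
Duty = €334,076.76 × 13% = €43,429.98.
Line 4 (2416.05, Karena, 140 kg, €13,724.20):
Base rate for 2416.05 is 1%.
Additional duty on 2416.05 from Karena: +40.6%. Applied ad valorem rate: 1% + 40.6% = 41.6%.
Duty = €13,724.20 × 41.6% = €5,709.27.
Total = €4,748.58 + €0.00 + €43,429.98 + €5,709.27 = €53,887.83.

€53,887.83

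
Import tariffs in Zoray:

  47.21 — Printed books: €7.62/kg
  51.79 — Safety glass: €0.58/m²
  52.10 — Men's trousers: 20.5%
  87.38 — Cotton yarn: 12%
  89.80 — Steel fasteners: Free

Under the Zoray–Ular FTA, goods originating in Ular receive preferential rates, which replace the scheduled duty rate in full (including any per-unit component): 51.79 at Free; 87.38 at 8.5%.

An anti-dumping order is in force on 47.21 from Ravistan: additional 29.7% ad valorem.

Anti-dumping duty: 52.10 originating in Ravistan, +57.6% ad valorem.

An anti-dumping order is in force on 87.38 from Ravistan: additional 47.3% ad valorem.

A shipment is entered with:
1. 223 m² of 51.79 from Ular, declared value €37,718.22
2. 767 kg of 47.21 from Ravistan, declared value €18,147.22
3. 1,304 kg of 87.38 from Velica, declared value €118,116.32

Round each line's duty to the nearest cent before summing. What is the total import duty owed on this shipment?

Line 1 (51.79, Ular, 223 m², €37,718.22):
Base rate for 51.79 is €0.58/m².
Origin Ular qualifies under the Zoray–Ular agreement and 51.79 is covered: preferential rate Free applies instead.
Duty = €37,718.22 × 0% = €0.00.
Line 2 (47.21, Ravistan, 767 kg, €18,147.22):
Base rate for 47.21 is €7.62/kg.
Additional duty on 47.21 from Ravistan: +29.7% ad valorem. Applied ad valorem rate = 29.7%.
Duty = €18,147.22 × 29.7% + 767 × €7.62 = €11,234.26.
Line 3 (87.38, Velica, 1,304 kg, €118,116.32):
Base rate for 87.38 is 12%.
87.38 has an FTA preferential rate, but origin Velica is not Ular; base rate stands.
The additional-duty order on 87.38 targets Ravistan, not Velica; it does not apply.
Duty = €118,116.32 × 12% = €14,173.96.
Total = €0.00 + €11,234.26 + €14,173.96 = €25,408.22.

€25,408.22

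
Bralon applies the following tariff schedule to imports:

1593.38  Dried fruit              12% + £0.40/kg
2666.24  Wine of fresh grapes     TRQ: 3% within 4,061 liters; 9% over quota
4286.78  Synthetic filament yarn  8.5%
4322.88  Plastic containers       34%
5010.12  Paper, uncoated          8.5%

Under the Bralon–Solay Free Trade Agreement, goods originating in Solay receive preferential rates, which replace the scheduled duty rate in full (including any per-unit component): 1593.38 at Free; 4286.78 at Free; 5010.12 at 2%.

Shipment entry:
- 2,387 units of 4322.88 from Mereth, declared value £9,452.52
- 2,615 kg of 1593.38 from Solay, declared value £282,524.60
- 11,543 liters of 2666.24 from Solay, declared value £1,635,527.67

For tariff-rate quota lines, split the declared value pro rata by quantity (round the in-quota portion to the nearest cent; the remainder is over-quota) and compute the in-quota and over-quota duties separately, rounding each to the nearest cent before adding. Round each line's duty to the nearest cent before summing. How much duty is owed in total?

£115,887.16

Line 1 (4322.88, Mereth, 2,387 units, £9,452.52):
Base rate for 4322.88 is 34%.
Duty = £9,452.52 × 34% = £3,213.86.
Line 2 (1593.38, Solay, 2,615 kg, £282,524.60):
Base rate for 1593.38 is 12% + £0.40/kg.
Origin Solay qualifies under the Bralon–Solay agreement and 1593.38 is covered: preferential rate Free applies instead.
Duty = £282,524.60 × 0% = £0.00.
Line 3 (2666.24, Solay, 11,543 liters, £1,635,527.67):
Code 2666.24 is under a tariff-rate quota (threshold 4,061 liters). In-quota: 4,061 liters at 3%; over-quota: 7,482 liters at 9%.
Pro-rata value split: in-quota = £1,635,527.67 × 4,061/11,543 = £575,403.09; over-quota = £1,635,527.67 − £575,403.09 = £1,060,124.58.
In-quota duty = £575,403.09 × 3% = £17,262.09. Over-quota duty = £1,060,124.58 × 9% = £95,411.21.
Line duty = £17,262.09 + £95,411.21 = £112,673.30.
Total = £3,213.86 + £0.00 + £112,673.30 = £115,887.16.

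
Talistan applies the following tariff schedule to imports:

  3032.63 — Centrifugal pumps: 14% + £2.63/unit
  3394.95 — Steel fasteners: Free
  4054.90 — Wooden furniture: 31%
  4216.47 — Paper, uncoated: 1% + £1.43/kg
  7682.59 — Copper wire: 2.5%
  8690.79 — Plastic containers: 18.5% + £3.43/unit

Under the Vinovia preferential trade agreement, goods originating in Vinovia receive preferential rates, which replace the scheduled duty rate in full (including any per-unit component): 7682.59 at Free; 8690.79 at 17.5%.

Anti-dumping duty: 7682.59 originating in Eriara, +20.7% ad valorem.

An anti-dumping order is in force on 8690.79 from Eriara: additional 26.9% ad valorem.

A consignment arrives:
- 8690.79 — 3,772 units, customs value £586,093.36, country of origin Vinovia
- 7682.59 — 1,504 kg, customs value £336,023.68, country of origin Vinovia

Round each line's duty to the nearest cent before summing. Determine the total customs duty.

Line 1 (8690.79, Vinovia, 3,772 units, £586,093.36):
Base rate for 8690.79 is 18.5% + £3.43/unit.
Origin Vinovia qualifies under the Talistan–Vinovia agreement and 8690.79 is covered: preferential rate 17.5% applies instead.
The additional-duty order on 8690.79 targets Eriara, not Vinovia; it does not apply.
Duty = £586,093.36 × 17.5% = £102,566.34.
Line 2 (7682.59, Vinovia, 1,504 kg, £336,023.68):
Base rate for 7682.59 is 2.5%.
Origin Vinovia qualifies under the Talistan–Vinovia agreement and 7682.59 is covered: preferential rate Free applies instead.
The additional-duty order on 7682.59 targets Eriara, not Vinovia; it does not apply.
Duty = £336,023.68 × 0% = £0.00.
Total = £102,566.34 + £0.00 = £102,566.34.

£102,566.34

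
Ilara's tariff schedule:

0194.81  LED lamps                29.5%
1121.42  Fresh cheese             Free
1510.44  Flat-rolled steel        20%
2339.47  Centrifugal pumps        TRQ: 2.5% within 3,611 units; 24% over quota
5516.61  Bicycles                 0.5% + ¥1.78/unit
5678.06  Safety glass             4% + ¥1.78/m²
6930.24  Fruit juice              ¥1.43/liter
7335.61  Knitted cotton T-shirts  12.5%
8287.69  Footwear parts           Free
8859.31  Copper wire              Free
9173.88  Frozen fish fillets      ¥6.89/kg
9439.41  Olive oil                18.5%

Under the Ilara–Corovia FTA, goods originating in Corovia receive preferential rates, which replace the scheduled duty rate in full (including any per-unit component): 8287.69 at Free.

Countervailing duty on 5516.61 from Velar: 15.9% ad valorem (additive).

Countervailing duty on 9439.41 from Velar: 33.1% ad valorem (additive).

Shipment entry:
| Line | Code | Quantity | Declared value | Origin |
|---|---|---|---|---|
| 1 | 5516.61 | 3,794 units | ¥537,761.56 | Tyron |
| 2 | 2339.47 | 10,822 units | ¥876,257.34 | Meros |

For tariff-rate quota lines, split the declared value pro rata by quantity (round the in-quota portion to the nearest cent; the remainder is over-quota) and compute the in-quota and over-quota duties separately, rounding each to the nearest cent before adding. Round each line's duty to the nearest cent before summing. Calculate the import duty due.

¥156,881.62

Line 1 (5516.61, Tyron, 3,794 units, ¥537,761.56):
Base rate for 5516.61 is 0.5% + ¥1.78/unit.
The additional-duty order on 5516.61 targets Velar, not Tyron; it does not apply.
Duty = ¥537,761.56 × 0.5% + 3,794 × ¥1.78 = ¥9,442.13.
Line 2 (2339.47, Meros, 10,822 units, ¥876,257.34):
Code 2339.47 is under a tariff-rate quota (threshold 3,611 units). In-quota: 3,611 units at 2.5%; over-quota: 7,211 units at 24%.
Pro-rata value split: in-quota = ¥876,257.34 × 3,611/10,822 = ¥292,382.67; over-quota = ¥876,257.34 − ¥292,382.67 = ¥583,874.67.
In-quota duty = ¥292,382.67 × 2.5% = ¥7,309.57. Over-quota duty = ¥583,874.67 × 24% = ¥140,129.92.
Line duty = ¥7,309.57 + ¥140,129.92 = ¥147,439.49.
Total = ¥9,442.13 + ¥147,439.49 = ¥156,881.62.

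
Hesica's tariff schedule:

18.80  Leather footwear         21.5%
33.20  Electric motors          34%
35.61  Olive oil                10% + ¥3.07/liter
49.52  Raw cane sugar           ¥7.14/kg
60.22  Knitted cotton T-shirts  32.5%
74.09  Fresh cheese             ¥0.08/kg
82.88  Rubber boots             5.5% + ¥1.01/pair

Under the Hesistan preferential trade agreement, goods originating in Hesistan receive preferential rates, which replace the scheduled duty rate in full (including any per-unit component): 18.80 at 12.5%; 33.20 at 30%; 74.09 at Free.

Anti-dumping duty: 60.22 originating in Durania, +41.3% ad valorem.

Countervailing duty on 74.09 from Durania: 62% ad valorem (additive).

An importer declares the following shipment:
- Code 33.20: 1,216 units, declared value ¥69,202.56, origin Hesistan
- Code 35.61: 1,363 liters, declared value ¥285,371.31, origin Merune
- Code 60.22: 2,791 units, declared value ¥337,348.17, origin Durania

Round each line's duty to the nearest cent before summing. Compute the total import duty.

¥302,445.26

Line 1 (33.20, Hesistan, 1,216 units, ¥69,202.56):
Base rate for 33.20 is 34%.
Origin Hesistan qualifies under the Hesica–Hesistan agreement and 33.20 is covered: preferential rate 30% applies instead.
Duty = ¥69,202.56 × 30% = ¥20,760.77.
Line 2 (35.61, Merune, 1,363 liters, ¥285,371.31):
Base rate for 35.61 is 10% + ¥3.07/liter.
Duty = ¥285,371.31 × 10% + 1,363 × ¥3.07 = ¥32,721.54.
Line 3 (60.22, Durania, 2,791 units, ¥337,348.17):
Base rate for 60.22 is 32.5%.
Additional duty on 60.22 from Durania: +41.3%. Applied ad valorem rate: 32.5% + 41.3% = 73.8%.
Duty = ¥337,348.17 × 73.8% = ¥248,962.95.
Total = ¥20,760.77 + ¥32,721.54 + ¥248,962.95 = ¥302,445.26.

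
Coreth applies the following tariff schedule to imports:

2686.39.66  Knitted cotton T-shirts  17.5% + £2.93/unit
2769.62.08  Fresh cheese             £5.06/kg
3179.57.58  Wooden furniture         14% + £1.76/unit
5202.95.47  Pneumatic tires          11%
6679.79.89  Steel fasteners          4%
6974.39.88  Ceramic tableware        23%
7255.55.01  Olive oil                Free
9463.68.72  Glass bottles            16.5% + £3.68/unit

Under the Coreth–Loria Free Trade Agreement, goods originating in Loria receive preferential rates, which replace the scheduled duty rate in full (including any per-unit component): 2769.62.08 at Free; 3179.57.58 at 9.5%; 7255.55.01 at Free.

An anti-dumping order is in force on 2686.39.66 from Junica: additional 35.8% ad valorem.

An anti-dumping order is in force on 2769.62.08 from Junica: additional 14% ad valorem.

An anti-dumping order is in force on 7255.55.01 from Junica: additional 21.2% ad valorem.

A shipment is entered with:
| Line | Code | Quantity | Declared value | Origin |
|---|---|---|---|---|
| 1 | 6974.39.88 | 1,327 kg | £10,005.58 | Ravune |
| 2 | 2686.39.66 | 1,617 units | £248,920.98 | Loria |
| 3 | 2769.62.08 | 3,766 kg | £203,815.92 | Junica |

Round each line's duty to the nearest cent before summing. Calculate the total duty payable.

£98,190.45

Line 1 (6974.39.88, Ravune, 1,327 kg, £10,005.58):
Base rate for 6974.39.88 is 23%.
Duty = £10,005.58 × 23% = £2,301.28.
Line 2 (2686.39.66, Loria, 1,617 units, £248,920.98):
Base rate for 2686.39.66 is 17.5% + £2.93/unit.
Origin Loria is the FTA partner but 2686.39.66 is not on the preference list; base rate stands.
The additional-duty order on 2686.39.66 targets Junica, not Loria; it does not apply.
Duty = £248,920.98 × 17.5% + 1,617 × £2.93 = £48,298.98.
Line 3 (2769.62.08, Junica, 3,766 kg, £203,815.92):
Base rate for 2769.62.08 is £5.06/kg.
2769.62.08 has an FTA preferential rate, but origin Junica is not Loria; base rate stands.
Additional duty on 2769.62.08 from Junica: +14% ad valorem. Applied ad valorem rate = 14%.
Duty = £203,815.92 × 14% + 3,766 × £5.06 = £47,590.19.
Total = £2,301.28 + £48,298.98 + £47,590.19 = £98,190.45.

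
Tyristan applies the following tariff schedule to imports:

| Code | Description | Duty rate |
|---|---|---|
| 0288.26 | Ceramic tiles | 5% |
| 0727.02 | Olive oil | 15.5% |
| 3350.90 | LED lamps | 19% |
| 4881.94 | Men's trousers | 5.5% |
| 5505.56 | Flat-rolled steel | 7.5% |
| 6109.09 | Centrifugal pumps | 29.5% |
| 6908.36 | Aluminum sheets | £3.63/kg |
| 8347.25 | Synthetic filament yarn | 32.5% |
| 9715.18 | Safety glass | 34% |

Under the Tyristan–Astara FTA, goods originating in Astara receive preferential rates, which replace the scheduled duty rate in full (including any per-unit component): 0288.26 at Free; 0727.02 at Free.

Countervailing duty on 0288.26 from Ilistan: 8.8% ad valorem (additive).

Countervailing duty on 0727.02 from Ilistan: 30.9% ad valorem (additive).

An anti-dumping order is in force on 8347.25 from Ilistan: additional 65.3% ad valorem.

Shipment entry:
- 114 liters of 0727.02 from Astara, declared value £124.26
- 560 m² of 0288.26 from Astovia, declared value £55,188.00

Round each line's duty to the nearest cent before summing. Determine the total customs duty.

£2,759.40

Line 1 (0727.02, Astara, 114 liters, £124.26):
Base rate for 0727.02 is 15.5%.
Origin Astara qualifies under the Tyristan–Astara agreement and 0727.02 is covered: preferential rate Free applies instead.
The additional-duty order on 0727.02 targets Ilistan, not Astara; it does not apply.
Duty = £124.26 × 0% = £0.00.
Line 2 (0288.26, Astovia, 560 m², £55,188.00):
Base rate for 0288.26 is 5%.
0288.26 has an FTA preferential rate, but origin Astovia is not Astara; base rate stands.
The additional-duty order on 0288.26 targets Ilistan, not Astovia; it does not apply.
Duty = £55,188.00 × 5% = £2,759.40.
Total = £0.00 + £2,759.40 = £2,759.40.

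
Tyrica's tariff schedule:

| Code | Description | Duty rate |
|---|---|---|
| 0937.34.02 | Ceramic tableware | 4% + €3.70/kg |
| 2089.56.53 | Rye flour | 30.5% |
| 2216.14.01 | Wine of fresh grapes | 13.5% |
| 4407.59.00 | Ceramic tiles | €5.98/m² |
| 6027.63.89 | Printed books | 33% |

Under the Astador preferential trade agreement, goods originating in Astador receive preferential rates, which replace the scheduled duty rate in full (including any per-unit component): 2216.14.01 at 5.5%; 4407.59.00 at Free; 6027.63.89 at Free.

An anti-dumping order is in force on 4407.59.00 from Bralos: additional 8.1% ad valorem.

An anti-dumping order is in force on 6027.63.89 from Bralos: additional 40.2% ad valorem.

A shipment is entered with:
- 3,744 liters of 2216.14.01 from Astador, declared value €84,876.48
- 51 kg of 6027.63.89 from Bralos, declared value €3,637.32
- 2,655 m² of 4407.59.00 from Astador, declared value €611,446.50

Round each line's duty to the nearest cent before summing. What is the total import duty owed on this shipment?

Line 1 (2216.14.01, Astador, 3,744 liters, €84,876.48):
Base rate for 2216.14.01 is 13.5%.
Origin Astador qualifies under the Tyrica–Astador agreement and 2216.14.01 is covered: preferential rate 5.5% applies instead.
Duty = €84,876.48 × 5.5% = €4,668.21.
Line 2 (6027.63.89, Bralos, 51 kg, €3,637.32):
Base rate for 6027.63.89 is 33%.
6027.63.89 has an FTA preferential rate, but origin Bralos is not Astador; base rate stands.
Additional duty on 6027.63.89 from Bralos: +40.2%. Applied ad valorem rate: 33% + 40.2% = 73.2%.
Duty = €3,637.32 × 73.2% = €2,662.52.
Line 3 (4407.59.00, Astador, 2,655 m², €611,446.50):
Base rate for 4407.59.00 is €5.98/m².
Origin Astador qualifies under the Tyrica–Astador agreement and 4407.59.00 is covered: preferential rate Free applies instead.
The additional-duty order on 4407.59.00 targets Bralos, not Astador; it does not apply.
Duty = €611,446.50 × 0% = €0.00.
Total = €4,668.21 + €2,662.52 + €0.00 = €7,330.73.

€7,330.73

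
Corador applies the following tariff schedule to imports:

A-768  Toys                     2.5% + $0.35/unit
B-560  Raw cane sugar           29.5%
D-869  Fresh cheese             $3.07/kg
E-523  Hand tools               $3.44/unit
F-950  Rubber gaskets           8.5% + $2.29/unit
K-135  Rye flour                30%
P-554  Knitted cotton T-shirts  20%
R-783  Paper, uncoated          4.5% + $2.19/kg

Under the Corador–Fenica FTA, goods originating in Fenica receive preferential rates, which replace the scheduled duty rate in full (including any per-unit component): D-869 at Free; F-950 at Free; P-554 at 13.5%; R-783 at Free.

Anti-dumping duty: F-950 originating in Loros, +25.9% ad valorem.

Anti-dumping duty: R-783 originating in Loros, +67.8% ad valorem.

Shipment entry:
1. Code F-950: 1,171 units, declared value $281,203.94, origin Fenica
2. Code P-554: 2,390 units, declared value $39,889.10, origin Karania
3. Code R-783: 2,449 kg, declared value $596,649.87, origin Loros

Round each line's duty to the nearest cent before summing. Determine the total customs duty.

$444,718.99

Line 1 (F-950, Fenica, 1,171 units, $281,203.94):
Base rate for F-950 is 8.5% + $2.29/unit.
Origin Fenica qualifies under the Corador–Fenica agreement and F-950 is covered: preferential rate Free applies instead.
The additional-duty order on F-950 targets Loros, not Fenica; it does not apply.
Duty = $281,203.94 × 0% = $0.00.
Line 2 (P-554, Karania, 2,390 units, $39,889.10):
Base rate for P-554 is 20%.
P-554 has an FTA preferential rate, but origin Karania is not Fenica; base rate stands.
Duty = $39,889.10 × 20% = $7,977.82.
Line 3 (R-783, Loros, 2,449 kg, $596,649.87):
Base rate for R-783 is 4.5% + $2.19/kg.
R-783 has an FTA preferential rate, but origin Loros is not Fenica; base rate stands.
Additional duty on R-783 from Loros: +67.8%. Applied ad valorem rate: 4.5% + 67.8% = 72.3%.
Duty = $596,649.87 × 72.3% + 2,449 × $2.19 = $436,741.17.
Total = $0.00 + $7,977.82 + $436,741.17 = $444,718.99.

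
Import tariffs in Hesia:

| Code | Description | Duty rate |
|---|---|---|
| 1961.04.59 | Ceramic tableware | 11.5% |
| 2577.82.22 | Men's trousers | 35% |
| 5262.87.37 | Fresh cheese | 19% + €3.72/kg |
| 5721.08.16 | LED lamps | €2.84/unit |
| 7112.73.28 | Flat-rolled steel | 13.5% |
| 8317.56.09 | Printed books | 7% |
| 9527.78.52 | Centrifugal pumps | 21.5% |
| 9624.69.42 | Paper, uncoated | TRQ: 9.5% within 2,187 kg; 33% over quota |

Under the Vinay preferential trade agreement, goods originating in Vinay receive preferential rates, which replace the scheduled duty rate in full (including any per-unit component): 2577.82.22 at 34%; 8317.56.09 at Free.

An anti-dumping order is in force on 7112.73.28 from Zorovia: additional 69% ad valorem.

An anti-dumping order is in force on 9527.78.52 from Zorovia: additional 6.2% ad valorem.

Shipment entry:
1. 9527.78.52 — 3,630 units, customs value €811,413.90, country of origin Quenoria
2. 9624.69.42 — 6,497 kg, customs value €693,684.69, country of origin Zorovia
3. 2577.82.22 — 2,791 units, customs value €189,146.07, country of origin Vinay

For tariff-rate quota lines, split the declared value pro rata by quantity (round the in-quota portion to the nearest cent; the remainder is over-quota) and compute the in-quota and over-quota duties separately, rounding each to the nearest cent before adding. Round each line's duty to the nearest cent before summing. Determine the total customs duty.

€412,805.69

Line 1 (9527.78.52, Quenoria, 3,630 units, €811,413.90):
Base rate for 9527.78.52 is 21.5%.
The additional-duty order on 9527.78.52 targets Zorovia, not Quenoria; it does not apply.
Duty = €811,413.90 × 21.5% = €174,453.99.
Line 2 (9624.69.42, Zorovia, 6,497 kg, €693,684.69):
Code 9624.69.42 is under a tariff-rate quota (threshold 2,187 kg). In-quota: 2,187 kg at 9.5%; over-quota: 4,310 kg at 33%.
Pro-rata value split: in-quota = €693,684.69 × 2,187/6,497 = €233,505.99; over-quota = €693,684.69 − €233,505.99 = €460,178.70.
In-quota duty = €233,505.99 × 9.5% = €22,183.07. Over-quota duty = €460,178.70 × 33% = €151,858.97.
Line duty = €22,183.07 + €151,858.97 = €174,042.04.
Line 3 (2577.82.22, Vinay, 2,791 units, €189,146.07):
Base rate for 2577.82.22 is 35%.
Origin Vinay qualifies under the Hesia–Vinay agreement and 2577.82.22 is covered: preferential rate 34% applies instead.
Duty = €189,146.07 × 34% = €64,309.66.
Total = €174,453.99 + €174,042.04 + €64,309.66 = €412,805.69.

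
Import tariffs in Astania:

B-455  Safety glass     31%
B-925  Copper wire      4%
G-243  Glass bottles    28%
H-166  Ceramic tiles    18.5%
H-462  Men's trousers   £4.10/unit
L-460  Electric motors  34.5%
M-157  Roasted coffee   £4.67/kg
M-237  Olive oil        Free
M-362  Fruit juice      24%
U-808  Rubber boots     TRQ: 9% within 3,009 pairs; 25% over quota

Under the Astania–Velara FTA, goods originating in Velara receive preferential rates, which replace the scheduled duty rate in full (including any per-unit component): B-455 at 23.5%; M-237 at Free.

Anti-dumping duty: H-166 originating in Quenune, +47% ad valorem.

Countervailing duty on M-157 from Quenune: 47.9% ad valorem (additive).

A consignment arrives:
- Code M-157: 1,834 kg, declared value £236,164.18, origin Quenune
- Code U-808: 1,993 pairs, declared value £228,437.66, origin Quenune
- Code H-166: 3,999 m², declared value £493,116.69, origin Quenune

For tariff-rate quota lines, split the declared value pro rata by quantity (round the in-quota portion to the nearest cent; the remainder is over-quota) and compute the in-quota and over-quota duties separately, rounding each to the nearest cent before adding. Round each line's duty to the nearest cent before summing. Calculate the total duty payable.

Line 1 (M-157, Quenune, 1,834 kg, £236,164.18):
Base rate for M-157 is £4.67/kg.
Additional duty on M-157 from Quenune: +47.9% ad valorem. Applied ad valorem rate = 47.9%.
Duty = £236,164.18 × 47.9% + 1,834 × £4.67 = £121,687.42.
Line 2 (U-808, Quenune, 1,993 pairs, £228,437.66):
Code U-808 is under a tariff-rate quota (threshold 3,009 pairs). Quantity 1,993 pairs is within the quota, so the in-quota rate 9% applies to the full value.
Duty = £228,437.66 × 9% = £20,559.39.
Line 3 (H-166, Quenune, 3,999 m², £493,116.69):
Base rate for H-166 is 18.5%.
Additional duty on H-166 from Quenune: +47%. Applied ad valorem rate: 18.5% + 47% = 65.5%.
Duty = £493,116.69 × 65.5% = £322,991.43.
Total = £121,687.42 + £20,559.39 + £322,991.43 = £465,238.24.

£465,238.24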